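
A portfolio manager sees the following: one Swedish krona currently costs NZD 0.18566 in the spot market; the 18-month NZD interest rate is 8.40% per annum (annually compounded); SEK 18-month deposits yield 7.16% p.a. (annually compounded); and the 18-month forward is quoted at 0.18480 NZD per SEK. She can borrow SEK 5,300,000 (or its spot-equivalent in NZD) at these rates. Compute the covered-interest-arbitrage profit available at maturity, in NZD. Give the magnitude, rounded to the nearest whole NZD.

T = 18/12 years.
Invest the SEK and cover forward: 5,300,000 × 1.10930011 × 0.18480 = NZD 1,086,492.90.
Convert at spot and invest in NZD: 5,300,000 × 0.18566 × 1.12861008 = NZD 1,110,550.06.
The quoted forward undervalues SEK, so borrow SEK, convert to NZD at spot, deposit the NZD at 8.40%, and buy SEK forward at 0.18480 to cover the loan.
Arbitrage profit = |1,086,492.90 − 1,110,550.06| = NZD 24,057.

NZD 24,057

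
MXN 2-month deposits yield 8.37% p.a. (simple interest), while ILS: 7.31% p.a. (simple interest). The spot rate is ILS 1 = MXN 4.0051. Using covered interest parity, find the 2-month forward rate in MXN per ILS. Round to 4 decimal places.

4.0121

T = 2/12 years.
Growth of 1 MXN over T: 1 + 0.0837×2/12 = 1.013950.
ILS accumulates by 1 + 0.0731×2/12 = 1.0121833.
So F = 4.0051 × 1.013950 / 1.0121833 = 4.012091 (MXN/ILS).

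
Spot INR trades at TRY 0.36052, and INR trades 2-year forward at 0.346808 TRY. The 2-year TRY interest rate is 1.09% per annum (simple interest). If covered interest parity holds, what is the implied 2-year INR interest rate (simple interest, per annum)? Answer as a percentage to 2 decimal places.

T = 2 years.
F/S = 0.346808/0.36052 = 0.9619660 = (growth of TRY) / (growth of INR).
TRY growth factor: 1 + 0.0109×2 = 1.021800.
So the INR growth factor = 1.0621997.
(1.0621997 − 1)/T = 0.031100, i.e. 3.11%.

3.11%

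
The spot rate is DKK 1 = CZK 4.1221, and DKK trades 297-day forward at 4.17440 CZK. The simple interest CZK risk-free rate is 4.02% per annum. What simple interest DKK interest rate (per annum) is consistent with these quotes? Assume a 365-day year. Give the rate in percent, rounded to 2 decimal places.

2.43%

T = 297/365 years.
CIP gives F = S · g_CZK/g_DKK, so g_CZK/g_DKK = 4.1744/4.1221 = 1.0126877.
CZK growth factor: 1 + 0.0402×297/365 = 1.0327107.
So the DKK growth factor = 1.0197721.
r = (1.0197721 − 1)/(297/365) = 0.024299 → 2.43%.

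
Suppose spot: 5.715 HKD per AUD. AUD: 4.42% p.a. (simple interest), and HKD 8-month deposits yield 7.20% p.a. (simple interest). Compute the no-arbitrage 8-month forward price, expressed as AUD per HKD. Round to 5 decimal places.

T = 8/12 years.
HKD growth factor: 1 + 0.0720×8/12 = 1.048000.
Growth of 1 AUD over T: 1 + 0.0442×8/12 = 1.0294667.
CIP: F = S · (grow HKD)/(grow AUD) = 5.715 × 1.048000/1.0294667 = 5.817886 HKD per AUD.
Quoted the other way: 1/5.817886 = 0.17188 AUD per HKD.

0.17188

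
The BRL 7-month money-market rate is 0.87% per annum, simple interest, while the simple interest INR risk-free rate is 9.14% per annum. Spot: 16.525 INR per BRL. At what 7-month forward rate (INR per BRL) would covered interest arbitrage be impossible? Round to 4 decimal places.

T = 7/12 years.
INR growth factor: 1 + 0.0914×7/12 = 1.05331667.
Growth of 1 BRL over T: 1 + 0.0087×7/12 = 1.005075.
Forward (INR per BRL) = 16.525 × 1.05331667 / 1.005075 = 17.318168.

17.3182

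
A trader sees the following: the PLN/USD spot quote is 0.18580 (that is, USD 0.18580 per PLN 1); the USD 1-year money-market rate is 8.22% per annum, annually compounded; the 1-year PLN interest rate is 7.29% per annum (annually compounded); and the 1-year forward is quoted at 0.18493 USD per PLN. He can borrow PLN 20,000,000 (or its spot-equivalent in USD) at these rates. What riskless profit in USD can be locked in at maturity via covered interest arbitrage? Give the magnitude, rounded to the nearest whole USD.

USD 53,227

T = 1 year.
Route A — deposit PLN, sell forward: 20,000,000 × 1.072900 × 0.18493 = USD 3,968,227.94.
Route B — convert at spot, deposit USD: 20,000,000 × 0.18580 × 1.082200 = USD 4,021,455.20.
The quoted forward undervalues PLN, so borrow PLN, convert to USD at spot, deposit the USD at 8.22%, and buy PLN forward at 0.18493 to cover the loan.
Arbitrage profit = |3,968,227.94 − 4,021,455.20| = USD 53,227.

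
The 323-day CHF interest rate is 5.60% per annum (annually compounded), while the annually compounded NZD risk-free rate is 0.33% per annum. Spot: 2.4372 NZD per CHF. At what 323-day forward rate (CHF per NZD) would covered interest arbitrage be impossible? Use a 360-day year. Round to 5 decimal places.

T = 323/360 years.
NZD growth factor: (1 + 0.0033)^(323/360) = 1.0029603.
Growth of 1 CHF over T: (1 + 0.0560)^(323/360) = 1.0501027.
CIP: F = S · (grow NZD)/(grow CHF) = 2.4372 × 1.0029603/1.0501027 = 2.327786 NZD per CHF.
Quoted the other way: 1/2.327786 = 0.42959 CHF per NZD.

0.42959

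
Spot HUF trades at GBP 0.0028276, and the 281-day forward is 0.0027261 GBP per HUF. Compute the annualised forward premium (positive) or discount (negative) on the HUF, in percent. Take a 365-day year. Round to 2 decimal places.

T = 281/365 years.
(F − S)/S = (0.0027261 − 0.0028276)/0.0028276 = -0.0358962.
Annualise by dividing by T: -0.0358962 / (281/365) = -0.046627 → -4.66%.

-4.66%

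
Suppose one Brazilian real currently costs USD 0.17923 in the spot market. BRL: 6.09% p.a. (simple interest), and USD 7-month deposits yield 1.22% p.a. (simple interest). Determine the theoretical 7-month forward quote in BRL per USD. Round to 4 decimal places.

T = 7/12 years.
USD accumulates by 1 + 0.0122×7/12 = 1.0071167.
BRL accumulates by 1 + 0.0609×7/12 = 1.035525.
CIP: F = S · (grow USD)/(grow BRL) = 0.17923 × 1.0071167/1.035525 = 0.1743131 USD per BRL.
Quoted the other way: 1/0.1743131 = 5.7368 BRL per USD.

5.7368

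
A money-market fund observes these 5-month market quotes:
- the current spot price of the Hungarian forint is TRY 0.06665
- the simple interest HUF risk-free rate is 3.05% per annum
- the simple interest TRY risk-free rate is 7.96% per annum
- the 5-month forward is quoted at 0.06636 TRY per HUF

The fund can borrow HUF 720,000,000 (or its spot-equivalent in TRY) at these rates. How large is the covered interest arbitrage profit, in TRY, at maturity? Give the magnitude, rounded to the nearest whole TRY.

TRY 1,193,208

T = 5/12 years.
Invest the HUF and cover forward: 720,000,000 × 1.0127083333 × 0.06636 = TRY 48,386,394.00.
Convert at spot and invest in TRY: 720,000,000 × 0.06665 × 1.0331666667 = TRY 49,579,602.00.
The quoted forward undervalues HUF, so borrow HUF, convert to TRY at spot, deposit the TRY at 7.96%, and buy HUF forward at 0.06636 to cover the loan.
The gap between the two covered legs is TRY 1,193,208.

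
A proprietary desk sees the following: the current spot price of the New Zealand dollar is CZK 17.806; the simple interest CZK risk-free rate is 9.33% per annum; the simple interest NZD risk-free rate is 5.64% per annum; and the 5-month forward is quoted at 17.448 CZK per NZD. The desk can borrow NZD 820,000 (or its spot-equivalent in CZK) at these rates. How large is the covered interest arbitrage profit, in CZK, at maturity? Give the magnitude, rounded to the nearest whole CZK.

CZK 524,948

T = 5/12 years.
Route A — deposit NZD, sell forward: 820,000 × 1.023500 × 17.448 = CZK 14,643,582.96.
Route B — convert at spot, deposit CZK: 820,000 × 17.806 × 1.038875 = CZK 15,168,530.77.
The quoted forward undervalues NZD, so borrow NZD, convert to CZK at spot, deposit the CZK at 9.33%, and buy NZD forward at 17.448 to cover the loan.
Profit = 15,168,530.77 − 14,643,582.96 = CZK 524,948.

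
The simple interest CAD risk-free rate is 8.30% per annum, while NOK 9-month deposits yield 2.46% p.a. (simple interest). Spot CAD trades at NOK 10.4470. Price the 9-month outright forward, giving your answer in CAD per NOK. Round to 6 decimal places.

T = 9/12 years.
Growth of 1 NOK over T: 1 + 0.0246×9/12 = 1.018450.
CAD accumulates by 1 + 0.0830×9/12 = 1.062250.
Forward (NOK per CAD) = 10.447 × 1.018450 / 1.062250 = 10.01624.
Quoted the other way: 1/10.01624 = 0.099838 CAD per NOK.

0.099838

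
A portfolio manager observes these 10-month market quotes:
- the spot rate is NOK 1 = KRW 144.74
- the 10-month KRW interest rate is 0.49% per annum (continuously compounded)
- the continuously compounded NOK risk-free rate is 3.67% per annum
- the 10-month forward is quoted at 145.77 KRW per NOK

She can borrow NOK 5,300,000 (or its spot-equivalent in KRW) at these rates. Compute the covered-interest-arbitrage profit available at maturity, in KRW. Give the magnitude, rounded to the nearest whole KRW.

KRW 26,313,308

T = 10/12 years.
Route A — deposit NOK, sell forward: 5,300,000 × 1.03105580779 × 145.77 = KRW 796,574,127.04.
Route B — convert at spot, deposit KRW: 5,300,000 × 144.74 × 1.0040916815 = KRW 770,260,818.90.
The quoted forward overvalues NOK, so borrow KRW, buy NOK at spot, deposit the NOK at 3.67%, and sell the proceeds forward at 145.77.
The gap between the two covered legs is KRW 26,313,308.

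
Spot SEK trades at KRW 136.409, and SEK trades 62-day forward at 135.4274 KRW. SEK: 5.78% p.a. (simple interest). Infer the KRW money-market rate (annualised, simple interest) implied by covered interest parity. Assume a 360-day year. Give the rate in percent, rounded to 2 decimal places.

1.56%

T = 62/360 years.
CIP gives F = S · g_KRW/g_SEK, so g_KRW/g_SEK = 135.4274/136.409 = 0.9928040.
SEK growth factor: 1 + 0.0578×62/360 = 1.0099544.
So the KRW growth factor = 1.0026868.
r = (1.0026868 − 1)/(62/360) = 0.015601 → 1.56%.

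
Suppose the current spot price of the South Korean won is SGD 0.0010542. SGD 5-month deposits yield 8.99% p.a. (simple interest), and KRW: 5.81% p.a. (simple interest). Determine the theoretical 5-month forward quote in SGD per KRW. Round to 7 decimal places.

T = 5/12 years.
Growth of 1 SGD over T: 1 + 0.0899×5/12 = 1.0374583.
KRW accumulates by 1 + 0.0581×5/12 = 1.0242083.
CIP: F = S · (grow SGD)/(grow KRW) = 0.0010542 × 1.0374583/1.0242083 = 0.001067838 SGD per KRW.

0.0010678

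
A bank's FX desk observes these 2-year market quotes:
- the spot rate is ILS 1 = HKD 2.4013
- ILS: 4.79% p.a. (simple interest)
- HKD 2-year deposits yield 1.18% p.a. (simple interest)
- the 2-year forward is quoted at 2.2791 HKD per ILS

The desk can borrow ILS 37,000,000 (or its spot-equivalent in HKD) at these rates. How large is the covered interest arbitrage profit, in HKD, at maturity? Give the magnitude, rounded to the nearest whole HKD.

HKD 1,460,283

T = 2 years.
Invest the ILS and cover forward: 37,000,000 × 1.095800 × 2.2791 = HKD 92,405,197.86.
Convert at spot and invest in HKD: 37,000,000 × 2.4013 × 1.023600 = HKD 90,944,915.16.
The quoted forward overvalues ILS, so borrow HKD, buy ILS at spot, deposit the ILS at 4.79%, and sell the proceeds forward at 2.2791.
Profit = 92,405,197.86 − 90,944,915.16 = HKD 1,460,283.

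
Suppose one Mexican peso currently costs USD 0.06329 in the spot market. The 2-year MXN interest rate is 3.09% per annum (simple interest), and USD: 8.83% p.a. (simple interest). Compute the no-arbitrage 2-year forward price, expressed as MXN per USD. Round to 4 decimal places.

T = 2 years.
Growth of 1 USD over T: 1 + 0.0883×2 = 1.176600.
Growth of 1 MXN over T: 1 + 0.0309×2 = 1.061800.
CIP: F = S · (grow USD)/(grow MXN) = 0.06329 × 1.176600/1.061800 = 0.070132807 USD per MXN.
Invert for MXN per USD: 1 / 0.070132807 = 14.2587.

14.2587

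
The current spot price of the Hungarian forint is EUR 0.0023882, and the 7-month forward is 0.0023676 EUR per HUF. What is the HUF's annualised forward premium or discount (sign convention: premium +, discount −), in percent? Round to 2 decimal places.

-1.48%

T = 7/12 years.
(F − S)/S = (0.0023676 − 0.0023882)/0.0023882 = -0.0086257.
Annualise by dividing by T: -0.0086257 / (7/12) = -0.014787 → -1.48%.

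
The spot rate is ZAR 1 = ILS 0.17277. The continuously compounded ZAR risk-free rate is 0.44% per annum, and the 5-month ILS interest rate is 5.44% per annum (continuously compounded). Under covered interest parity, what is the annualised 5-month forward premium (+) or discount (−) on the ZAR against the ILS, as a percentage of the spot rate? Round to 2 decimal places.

+5.05%

T = 5/12 years.
F = S · g_ILS/g_ZAR = 0.17277 × 1.0229255/1.001835 = 0.17640713.
(F − S)/S ÷ T = (0.17640713 − 0.17277)/0.17277/(5/12) = 0.050524 → 5.05%.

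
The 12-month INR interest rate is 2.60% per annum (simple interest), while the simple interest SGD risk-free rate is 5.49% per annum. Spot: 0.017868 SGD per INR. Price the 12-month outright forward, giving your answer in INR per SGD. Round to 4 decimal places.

54.4327

T = 1 year.
SGD growth factor: 1 + 0.0549×1 = 1.054900.
INR growth factor: 1 + 0.0260×1 = 1.026000.
Forward (SGD per INR) = 0.017868 × 1.054900 / 1.026000 = 0.018371299.
Quoted the other way: 1/0.018371299 = 54.4327 INR per SGD.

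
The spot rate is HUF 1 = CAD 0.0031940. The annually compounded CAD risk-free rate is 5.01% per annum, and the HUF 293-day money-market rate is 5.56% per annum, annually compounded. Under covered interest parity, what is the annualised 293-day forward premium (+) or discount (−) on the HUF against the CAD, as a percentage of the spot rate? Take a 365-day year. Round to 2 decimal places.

-0.52%

T = 293/365 years.
No-arbitrage forward: 0.003194 × 1.0400224 / 1.0443928 = 0.0031806343 CAD/HUF.
Annualised premium = (F − S)/S × (1/T) = (0.0031806343 − 0.003194)/0.003194 ÷ (293/365) = -0.52%.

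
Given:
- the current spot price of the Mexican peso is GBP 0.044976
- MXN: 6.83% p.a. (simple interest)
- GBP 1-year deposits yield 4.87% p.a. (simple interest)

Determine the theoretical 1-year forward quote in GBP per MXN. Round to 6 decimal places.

0.044151

T = 1 year.
Growth of 1 GBP over T: 1 + 0.0487×1 = 1.048700.
Growth of 1 MXN over T: 1 + 0.0683×1 = 1.068300.
Forward (GBP per MXN) = 0.044976 × 1.048700 / 1.068300 = 0.04415083.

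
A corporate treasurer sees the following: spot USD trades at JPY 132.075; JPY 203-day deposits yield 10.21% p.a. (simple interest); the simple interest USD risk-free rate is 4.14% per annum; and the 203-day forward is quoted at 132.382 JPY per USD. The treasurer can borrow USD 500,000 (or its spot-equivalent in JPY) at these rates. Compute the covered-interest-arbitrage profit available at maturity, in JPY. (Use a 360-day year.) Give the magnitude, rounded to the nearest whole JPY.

T = 203/360 years.
Invest the USD and cover forward: 500,000 × 1.023345 × 132.382 = JPY 67,736,228.90.
Convert at spot and invest in JPY: 500,000 × 132.075 × 1.0575730556 = JPY 69,839,480.66.
The quoted forward undervalues USD, so borrow USD, convert to JPY at spot, deposit the JPY at 10.21%, and buy USD forward at 132.382 to cover the loan.
Profit = 69,839,480.66 − 67,736,228.90 = JPY 2,103,252.

JPY 2,103,252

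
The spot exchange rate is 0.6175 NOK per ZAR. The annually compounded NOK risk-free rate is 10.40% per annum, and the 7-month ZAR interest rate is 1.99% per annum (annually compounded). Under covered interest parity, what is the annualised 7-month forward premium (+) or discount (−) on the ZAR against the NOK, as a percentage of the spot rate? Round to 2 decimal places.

+8.11%

T = 7/12 years.
No-arbitrage forward: 0.6175 × 1.059413 / 1.0115607 = 0.6467111 NOK/ZAR.
Annualised premium = (F − S)/S × (1/T) = (0.6467111 − 0.6175)/0.6175 ÷ (7/12) = 8.11%.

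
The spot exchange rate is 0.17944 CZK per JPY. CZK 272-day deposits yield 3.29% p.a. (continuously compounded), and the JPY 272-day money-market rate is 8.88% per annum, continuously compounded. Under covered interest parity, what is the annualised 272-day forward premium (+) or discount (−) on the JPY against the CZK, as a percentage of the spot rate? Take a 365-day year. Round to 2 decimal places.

-5.48%

T = 272/365 years.
F = S · g_CZK/g_JPY = 0.17944 × 1.0248203/1.0684129 = 0.17211862.
Annualised premium = (F − S)/S × (1/T) = (0.17211862 − 0.17944)/0.17944 ÷ (272/365) = -5.48%.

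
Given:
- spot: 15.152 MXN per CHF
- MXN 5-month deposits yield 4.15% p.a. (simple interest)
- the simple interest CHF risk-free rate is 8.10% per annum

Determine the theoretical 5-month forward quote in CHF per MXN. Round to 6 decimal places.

0.067066

T = 5/12 years.
MXN growth factor: 1 + 0.0415×5/12 = 1.0172917.
CHF growth factor: 1 + 0.0810×5/12 = 1.033750.
Forward (MXN per CHF) = 15.152 × 1.0172917 / 1.033750 = 14.91077.
Invert for CHF per MXN: 1 / 14.91077 = 0.067066.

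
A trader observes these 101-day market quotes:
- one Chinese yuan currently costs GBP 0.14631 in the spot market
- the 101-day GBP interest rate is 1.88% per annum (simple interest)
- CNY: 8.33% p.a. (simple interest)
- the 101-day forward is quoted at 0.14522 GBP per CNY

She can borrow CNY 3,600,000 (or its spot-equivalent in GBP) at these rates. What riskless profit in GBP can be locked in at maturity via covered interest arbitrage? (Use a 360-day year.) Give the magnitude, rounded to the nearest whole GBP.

T = 101/360 years.
Route A — deposit CNY, sell forward: 3,600,000 × 1.02337028 × 0.14522 = GBP 535,009.80.
Route B — convert at spot, deposit GBP: 3,600,000 × 0.14631 × 1.00527444 = GBP 529,494.13.
The quoted forward overvalues CNY, so borrow GBP, buy CNY at spot, deposit the CNY at 8.33%, and sell the proceeds forward at 0.14522.
The gap between the two covered legs is GBP 5,516.

GBP 5,516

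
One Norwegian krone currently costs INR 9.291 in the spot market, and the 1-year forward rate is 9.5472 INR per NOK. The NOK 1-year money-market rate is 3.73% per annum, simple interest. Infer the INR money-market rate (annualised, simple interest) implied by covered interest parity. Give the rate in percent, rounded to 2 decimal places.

6.59%

T = 1 year.
By CIP, F/S equals the INR-to-NOK growth ratio: 9.5472/9.291 = 1.0275751.
NOK growth factor: 1 + 0.0373×1 = 1.037300.
That pins the INR growth at 1.0659037.
r = (1.0659037 − 1)/1 = 0.065904 → 6.59%.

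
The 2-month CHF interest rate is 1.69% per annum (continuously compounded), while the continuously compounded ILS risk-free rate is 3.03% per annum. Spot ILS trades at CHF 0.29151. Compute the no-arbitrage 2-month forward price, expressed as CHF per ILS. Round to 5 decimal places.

T = 2/12 years.
CHF accumulates by e^(0.0169×2/12) = 1.0028206.
ILS accumulates by e^(0.0303×2/12) = 1.0050628.
Forward (CHF per ILS) = 0.29151 × 1.0028206 / 1.0050628 = 0.2908597.

0.29086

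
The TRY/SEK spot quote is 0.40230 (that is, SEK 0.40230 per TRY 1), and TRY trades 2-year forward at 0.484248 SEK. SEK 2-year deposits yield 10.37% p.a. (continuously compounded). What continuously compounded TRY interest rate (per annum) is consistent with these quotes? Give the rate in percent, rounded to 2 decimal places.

1.10%

T = 2 years.
CIP gives F = S · g_SEK/g_TRY, so g_SEK/g_TRY = 0.484248/0.4023 = 1.2036987.
SEK growth factor: e^(0.1037×2) = 1.2304747.
So the TRY growth factor = 1.0222448.
r = ln(1.0222448)/2 = 0.011000 → 1.10%.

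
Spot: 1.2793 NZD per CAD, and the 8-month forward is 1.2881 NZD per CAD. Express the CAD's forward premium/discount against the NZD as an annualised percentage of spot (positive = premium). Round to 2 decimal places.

+1.03%

T = 8/12 years.
(F − S)/S = (1.2881 − 1.2793)/1.2793 = 0.0068788.
Per annum: 0.0068788 / (8/12) = 0.010318 = 1.03%.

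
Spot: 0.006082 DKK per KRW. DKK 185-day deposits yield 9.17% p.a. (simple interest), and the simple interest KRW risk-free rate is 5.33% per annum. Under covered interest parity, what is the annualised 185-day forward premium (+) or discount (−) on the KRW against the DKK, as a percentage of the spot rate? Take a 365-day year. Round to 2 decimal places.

+3.74%

T = 185/365 years.
F = S · g_DKK/g_KRW = 0.006082 × 1.0464781/1.0270151 = 0.006197260.
Annualised premium = (F − S)/S × (1/T) = (0.006197260 − 0.006082)/0.006082 ÷ (185/365) = 3.74%.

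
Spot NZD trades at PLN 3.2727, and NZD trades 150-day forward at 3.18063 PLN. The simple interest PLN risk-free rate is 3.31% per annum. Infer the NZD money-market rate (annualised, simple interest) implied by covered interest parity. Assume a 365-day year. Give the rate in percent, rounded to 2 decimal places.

T = 150/365 years.
By CIP, F/S equals the PLN-to-NZD growth ratio: 3.18063/3.2727 = 0.9718673.
The PLN side grows by 1 + 0.0331×150/365 = 1.0136027.
That pins the NZD growth at 1.0429435.
(1.0429435 − 1)/T = 0.104496, i.e. 10.45%.

10.45%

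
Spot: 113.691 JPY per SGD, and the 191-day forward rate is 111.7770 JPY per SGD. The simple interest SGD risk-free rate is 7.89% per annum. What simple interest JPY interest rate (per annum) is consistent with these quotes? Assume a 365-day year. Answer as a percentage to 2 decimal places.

4.54%

T = 191/365 years.
F/S = 111.777/113.691 = 0.9831649 = (growth of JPY) / (growth of SGD).
SGD growth factor: 1 + 0.0789×191/365 = 1.0412874.
That pins the JPY growth at 1.0237572.
r = (1.0237572 − 1)/(191/365) = 0.045400 → 4.54%.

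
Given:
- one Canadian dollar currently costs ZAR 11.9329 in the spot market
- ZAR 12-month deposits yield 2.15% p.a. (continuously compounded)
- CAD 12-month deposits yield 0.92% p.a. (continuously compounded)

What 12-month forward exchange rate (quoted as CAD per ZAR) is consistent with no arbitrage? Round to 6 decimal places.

0.082777

T = 1 year.
ZAR accumulates by e^(0.0215×1) = 1.0217328.
CAD growth factor: e^(0.0092×1) = 1.0092425.
So F = 11.9329 × 1.0217328 / 1.0092425 = 12.08058 (ZAR/CAD).
Quoted the other way: 1/12.08058 = 0.082777 CAD per ZAR.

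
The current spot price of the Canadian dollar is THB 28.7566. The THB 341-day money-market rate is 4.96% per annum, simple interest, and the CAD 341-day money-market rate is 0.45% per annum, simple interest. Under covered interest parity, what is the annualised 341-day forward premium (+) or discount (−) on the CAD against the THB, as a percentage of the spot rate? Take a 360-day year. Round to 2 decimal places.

T = 341/360 years.
F = S · g_THB/g_CAD = 28.7566 × 1.0469822/1.0042625 = 29.9798592.
(F − S)/S ÷ T = (29.9798592 − 28.7566)/28.7566/(341/360) = 0.044909 → 4.49%.

+4.49%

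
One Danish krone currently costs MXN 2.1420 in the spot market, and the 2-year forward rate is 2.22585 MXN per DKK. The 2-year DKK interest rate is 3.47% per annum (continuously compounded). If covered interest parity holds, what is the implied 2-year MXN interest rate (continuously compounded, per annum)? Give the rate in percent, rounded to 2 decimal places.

5.39%

T = 2 years.
CIP gives F = S · g_MXN/g_DKK, so g_MXN/g_DKK = 2.22585/2.142 = 1.0391457.
The DKK side grows by e^(0.0347×2) = 1.0718649.
Hence g_MXN = 1.1138238.
r = ln(1.1138238)/2 = 0.053899 → 5.39%.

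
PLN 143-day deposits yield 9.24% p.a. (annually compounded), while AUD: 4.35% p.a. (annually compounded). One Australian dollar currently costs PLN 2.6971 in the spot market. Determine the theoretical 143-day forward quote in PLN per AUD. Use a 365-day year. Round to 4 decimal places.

2.7459

T = 143/365 years.
PLN growth factor: (1 + 0.0924)^(143/365) = 1.0352309.
Growth of 1 AUD over T: (1 + 0.0435)^(143/365) = 1.0168221.
So F = 2.6971 × 1.0352309 / 1.0168221 = 2.745929 (PLN/AUD).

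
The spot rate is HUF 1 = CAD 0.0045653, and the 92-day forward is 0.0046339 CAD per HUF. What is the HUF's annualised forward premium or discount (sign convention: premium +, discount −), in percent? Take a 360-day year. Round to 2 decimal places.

T = 92/360 years.
(F − S)/S = (0.0046339 − 0.0045653)/0.0045653 = 0.0150264.
×(1/T) gives 5.88% p.a.

+5.88%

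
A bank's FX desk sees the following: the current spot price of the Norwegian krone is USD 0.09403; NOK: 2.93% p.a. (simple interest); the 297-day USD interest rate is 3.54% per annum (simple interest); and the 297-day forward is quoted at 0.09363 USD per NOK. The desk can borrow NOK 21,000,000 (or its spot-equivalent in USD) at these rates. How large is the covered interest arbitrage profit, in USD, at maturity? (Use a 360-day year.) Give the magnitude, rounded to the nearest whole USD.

T = 297/360 years.
Route A — deposit NOK, sell forward: 21,000,000 × 1.0241725 × 0.09363 = USD 2,013,758.69.
Route B — convert at spot, deposit USD: 21,000,000 × 0.09403 × 1.029205 = USD 2,032,299.07.
The quoted forward undervalues NOK, so borrow NOK, convert to USD at spot, deposit the USD at 3.54%, and buy NOK forward at 0.09363 to cover the loan.
Arbitrage profit = |2,013,758.69 − 2,032,299.07| = USD 18,540.

USD 18,540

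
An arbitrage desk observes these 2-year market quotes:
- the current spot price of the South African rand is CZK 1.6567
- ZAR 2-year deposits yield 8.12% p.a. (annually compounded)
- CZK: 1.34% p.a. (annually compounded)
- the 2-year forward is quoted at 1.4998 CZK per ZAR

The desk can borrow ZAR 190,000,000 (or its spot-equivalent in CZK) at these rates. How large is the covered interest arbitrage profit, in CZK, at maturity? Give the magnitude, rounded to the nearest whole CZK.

CZK 9,853,272

T = 2 years.
Keep in ZAR, deliver into the forward: 190,000,000·1.16899344·1.4998 = CZK 333,118,708.65.
Swap to CZK now, deposit: 190,000,000·1.6567·1.02697956 = CZK 323,265,437.04.
The quoted forward overvalues ZAR, so borrow CZK, buy ZAR at spot, deposit the ZAR at 8.12%, and sell the proceeds forward at 1.4998.
Arbitrage profit = |333,118,708.65 − 323,265,437.04| = CZK 9,853,272.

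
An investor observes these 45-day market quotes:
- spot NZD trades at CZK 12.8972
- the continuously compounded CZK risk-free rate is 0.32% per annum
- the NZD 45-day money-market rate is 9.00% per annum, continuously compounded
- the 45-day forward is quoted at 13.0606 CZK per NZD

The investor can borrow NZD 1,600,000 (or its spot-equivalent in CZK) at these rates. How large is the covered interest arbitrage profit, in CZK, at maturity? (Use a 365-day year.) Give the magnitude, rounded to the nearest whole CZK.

CZK 486,459

T = 45/365 years.
Invest the NZD and cover forward: 1,600,000 × 1.0111576781 × 13.0606 = CZK 21,130,121.55.
Convert at spot and invest in CZK: 1,600,000 × 12.8972 × 1.0003945984 = CZK 20,643,662.74.
The quoted forward overvalues NZD, so borrow CZK, buy NZD at spot, deposit the NZD at 9.00%, and sell the proceeds forward at 13.0606.
The gap between the two covered legs is CZK 486,459.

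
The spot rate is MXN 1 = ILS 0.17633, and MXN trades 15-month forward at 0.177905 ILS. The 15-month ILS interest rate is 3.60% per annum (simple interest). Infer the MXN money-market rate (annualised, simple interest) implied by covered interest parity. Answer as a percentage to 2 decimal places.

T = 15/12 years.
F/S = 0.177905/0.17633 = 1.0089321 = (growth of ILS) / (growth of MXN).
ILS growth factor: 1 + 0.0360×15/12 = 1.045000.
Hence g_MXN = 1.0357486.
r = (1.0357486 − 1)/(15/12) = 0.028599 → 2.86%.

2.86%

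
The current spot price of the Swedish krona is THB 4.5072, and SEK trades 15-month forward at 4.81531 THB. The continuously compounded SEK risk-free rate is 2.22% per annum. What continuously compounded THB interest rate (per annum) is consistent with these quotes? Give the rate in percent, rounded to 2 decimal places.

7.51%

T = 15/12 years.
By CIP, F/S equals the THB-to-SEK growth ratio: 4.81531/4.5072 = 1.0683595.
SEK growth factor: e^(0.0222×15/12) = 1.0281386.
So the THB growth factor = 1.0984216.
Take logs: ln 1.0984216 / (15/12) = 0.075099, so 7.51%.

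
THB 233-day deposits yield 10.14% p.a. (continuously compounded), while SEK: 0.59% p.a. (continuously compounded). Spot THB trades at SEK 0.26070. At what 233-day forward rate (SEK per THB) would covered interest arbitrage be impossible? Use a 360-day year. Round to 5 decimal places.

T = 233/360 years.
SEK accumulates by e^(0.0059×233/360) = 1.0038259.
Growth of 1 THB over T: e^(0.1014×233/360) = 1.0678298.
Forward (SEK per THB) = 0.2607 × 1.0038259 / 1.0678298 = 0.2450741.

0.24507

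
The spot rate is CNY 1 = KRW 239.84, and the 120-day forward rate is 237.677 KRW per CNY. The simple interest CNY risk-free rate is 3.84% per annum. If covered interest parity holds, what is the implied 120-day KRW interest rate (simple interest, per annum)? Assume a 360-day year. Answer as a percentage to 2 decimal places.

1.10%

T = 120/360 years.
CIP gives F = S · g_KRW/g_CNY, so g_KRW/g_CNY = 237.677/239.84 = 0.9909815.
CNY growth factor: 1 + 0.0384×120/360 = 1.012800.
So the KRW growth factor = 1.0036661.
r = (1.0036661 − 1)/(120/360) = 0.010998 → 1.10%.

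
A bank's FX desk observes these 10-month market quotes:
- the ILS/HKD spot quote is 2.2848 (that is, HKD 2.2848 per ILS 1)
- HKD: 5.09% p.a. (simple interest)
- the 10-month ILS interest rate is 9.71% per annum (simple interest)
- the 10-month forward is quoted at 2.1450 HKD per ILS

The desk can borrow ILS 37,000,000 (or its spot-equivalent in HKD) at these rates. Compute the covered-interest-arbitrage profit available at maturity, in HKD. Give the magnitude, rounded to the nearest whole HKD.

T = 10/12 years.
Route A — deposit ILS, sell forward: 37,000,000 × 1.0809166667 × 2.1450 = HKD 85,786,951.25.
Route B — convert at spot, deposit HKD: 37,000,000 × 2.2848 × 1.0424166667 = HKD 88,123,403.20.
The quoted forward undervalues ILS, so borrow ILS, convert to HKD at spot, deposit the HKD at 5.09%, and buy ILS forward at 2.1450 to cover the loan.
Profit = 88,123,403.20 − 85,786,951.25 = HKD 2,336,452.

HKD 2,336,452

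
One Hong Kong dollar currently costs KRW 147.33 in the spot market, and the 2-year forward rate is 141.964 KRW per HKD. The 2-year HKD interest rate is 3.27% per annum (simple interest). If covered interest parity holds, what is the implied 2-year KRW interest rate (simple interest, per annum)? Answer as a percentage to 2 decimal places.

T = 2 years.
By CIP, F/S equals the KRW-to-HKD growth ratio: 141.964/147.33 = 0.9635784.
The HKD side grows by 1 + 0.0327×2 = 1.065400.
That pins the KRW growth at 1.0265964.
r = (1.0265964 − 1)/2 = 0.013298 → 1.33%.

1.33%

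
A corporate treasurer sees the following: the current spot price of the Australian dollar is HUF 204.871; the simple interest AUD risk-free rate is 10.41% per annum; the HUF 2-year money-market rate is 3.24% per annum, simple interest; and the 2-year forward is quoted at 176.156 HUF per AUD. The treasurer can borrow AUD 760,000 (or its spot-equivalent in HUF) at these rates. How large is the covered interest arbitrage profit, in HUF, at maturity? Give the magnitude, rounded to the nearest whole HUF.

HUF 4,039,371

T = 2 years.
Invest the AUD and cover forward: 760,000 × 1.208200 × 176.156 = HUF 161,752,076.19.
Convert at spot and invest in HUF: 760,000 × 204.871 × 1.064800 = HUF 165,791,447.01.
The quoted forward undervalues AUD, so borrow AUD, convert to HUF at spot, deposit the HUF at 3.24%, and buy AUD forward at 176.156 to cover the loan.
Profit = 165,791,447.01 − 161,752,076.19 = HUF 4,039,371.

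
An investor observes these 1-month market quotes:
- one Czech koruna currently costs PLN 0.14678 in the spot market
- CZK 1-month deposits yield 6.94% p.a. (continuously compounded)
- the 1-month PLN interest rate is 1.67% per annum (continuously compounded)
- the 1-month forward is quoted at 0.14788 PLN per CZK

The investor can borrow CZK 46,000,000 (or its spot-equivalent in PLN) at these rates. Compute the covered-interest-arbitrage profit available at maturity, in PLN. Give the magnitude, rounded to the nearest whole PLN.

T = 1/12 years.
Keep in CZK, deliver into the forward: 46,000,000·1.005800089·0.14788 = PLN 6,841,934.99.
Swap to PLN now, deposit: 46,000,000·0.14678·1.001392635 = PLN 6,761,282.90.
The quoted forward overvalues CZK, so borrow PLN, buy CZK at spot, deposit the CZK at 6.94%, and sell the proceeds forward at 0.14788.
Arbitrage profit = |6,841,934.99 − 6,761,282.90| = PLN 80,652.

PLN 80,652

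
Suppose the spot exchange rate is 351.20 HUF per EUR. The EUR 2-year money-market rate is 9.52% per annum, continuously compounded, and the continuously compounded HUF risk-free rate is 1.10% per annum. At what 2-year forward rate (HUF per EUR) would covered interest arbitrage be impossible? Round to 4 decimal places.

296.7695

T = 2 years.
Growth of 1 HUF over T: e^(0.0110×2) = 1.022243784.
Growth of 1 EUR over T: e^(0.0952×2) = 1.209733394.
So F = 351.2 × 1.022243784 / 1.209733394 = 296.769535 (HUF/EUR).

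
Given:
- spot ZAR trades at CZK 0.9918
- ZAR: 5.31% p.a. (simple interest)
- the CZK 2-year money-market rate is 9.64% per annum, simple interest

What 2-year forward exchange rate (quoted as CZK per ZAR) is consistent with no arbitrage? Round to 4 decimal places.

1.0694

T = 2 years.
CZK growth factor: 1 + 0.0964×2 = 1.192800.
Growth of 1 ZAR over T: 1 + 0.0531×2 = 1.106200.
Forward (CZK per ZAR) = 0.9918 × 1.192800 / 1.106200 = 1.069444.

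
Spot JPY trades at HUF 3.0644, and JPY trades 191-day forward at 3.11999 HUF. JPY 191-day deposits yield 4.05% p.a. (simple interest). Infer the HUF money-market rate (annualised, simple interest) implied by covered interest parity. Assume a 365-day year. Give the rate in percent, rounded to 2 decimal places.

T = 191/365 years.
F/S = 3.11999/3.0644 = 1.0181406 = (growth of HUF) / (growth of JPY).
The JPY side grows by 1 + 0.0405×191/365 = 1.0211932.
That pins the HUF growth at 1.0397183.
(1.0397183 − 1)/T = 0.075901, i.e. 7.59%.

7.59%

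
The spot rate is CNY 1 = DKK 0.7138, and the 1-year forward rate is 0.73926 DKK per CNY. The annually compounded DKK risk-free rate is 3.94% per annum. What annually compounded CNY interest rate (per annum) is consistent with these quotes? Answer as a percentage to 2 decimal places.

0.36%

T = 1 year.
F/S = 0.73926/0.7138 = 1.0356683 = (growth of DKK) / (growth of CNY).
The DKK side grows by (1 + 0.0394)^1 = 1.039400.
That pins the CNY growth at 1.0036032.
r = 1.0036032^(1/1) − 1 = 0.003603 → 0.36%.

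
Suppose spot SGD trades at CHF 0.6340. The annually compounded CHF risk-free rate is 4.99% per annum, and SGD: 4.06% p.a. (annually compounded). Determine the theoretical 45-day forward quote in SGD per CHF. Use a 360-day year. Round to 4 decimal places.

1.5755

T = 45/360 years.
Growth of 1 CHF over T: (1 + 0.0499)^(45/360) = 1.0061054.
SGD accumulates by (1 + 0.0406)^(45/360) = 1.0049871.
CIP: F = S · (grow CHF)/(grow SGD) = 0.634 × 1.0061054/1.0049871 = 0.6347055 CHF per SGD.
Quoted the other way: 1/0.6347055 = 1.5755 SGD per CHF.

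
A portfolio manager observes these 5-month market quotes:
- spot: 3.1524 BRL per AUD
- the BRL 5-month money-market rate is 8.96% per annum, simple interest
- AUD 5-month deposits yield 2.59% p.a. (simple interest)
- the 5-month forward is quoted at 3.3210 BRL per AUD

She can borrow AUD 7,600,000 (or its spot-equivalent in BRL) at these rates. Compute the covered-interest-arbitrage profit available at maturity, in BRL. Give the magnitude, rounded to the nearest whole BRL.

T = 5/12 years.
Invest the AUD and cover forward: 7,600,000 × 1.0107916667 × 3.3210 = BRL 25,511,977.35.
Convert at spot and invest in BRL: 7,600,000 × 3.1524 × 1.0373333333 = BRL 24,852,680.96.
The quoted forward overvalues AUD, so borrow BRL, buy AUD at spot, deposit the AUD at 2.59%, and sell the proceeds forward at 3.3210.
Profit = 25,511,977.35 − 24,852,680.96 = BRL 659,296.

BRL 659,296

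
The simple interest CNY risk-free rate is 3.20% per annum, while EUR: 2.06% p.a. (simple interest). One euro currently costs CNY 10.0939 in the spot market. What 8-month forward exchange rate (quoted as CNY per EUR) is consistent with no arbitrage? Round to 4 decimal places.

10.1696

T = 8/12 years.
CNY accumulates by 1 + 0.0320×8/12 = 1.02133333.
EUR growth factor: 1 + 0.0206×8/12 = 1.01373333.
So F = 10.0939 × 1.02133333 / 1.01373333 = 10.169574 (CNY/EUR).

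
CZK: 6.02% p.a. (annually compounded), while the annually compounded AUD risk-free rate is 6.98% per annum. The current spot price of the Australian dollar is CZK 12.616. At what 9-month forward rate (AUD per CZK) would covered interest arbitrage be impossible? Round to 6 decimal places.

T = 9/12 years.
Growth of 1 CZK over T: (1 + 0.0602)^(9/12) = 1.0448185.
Growth of 1 AUD over T: (1 + 0.0698)^(9/12) = 1.051906.
Forward (CZK per AUD) = 12.616 × 1.0448185 / 1.051906 = 12.53100.
Invert for AUD per CZK: 1 / 12.53100 = 0.079802.

0.079802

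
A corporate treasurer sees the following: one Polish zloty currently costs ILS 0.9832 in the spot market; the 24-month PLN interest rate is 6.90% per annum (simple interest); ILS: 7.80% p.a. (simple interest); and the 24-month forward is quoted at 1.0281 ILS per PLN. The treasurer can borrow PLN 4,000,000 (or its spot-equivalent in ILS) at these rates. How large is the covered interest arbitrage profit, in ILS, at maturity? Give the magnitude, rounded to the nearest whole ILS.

ILS 133,594

T = 2 years.
Route A — deposit PLN, sell forward: 4,000,000 × 1.138000 × 1.0281 = ILS 4,679,911.20.
Route B — convert at spot, deposit ILS: 4,000,000 × 0.9832 × 1.156000 = ILS 4,546,316.80.
The quoted forward overvalues PLN, so borrow ILS, buy PLN at spot, deposit the PLN at 6.90%, and sell the proceeds forward at 1.0281.
The gap between the two covered legs is ILS 133,594.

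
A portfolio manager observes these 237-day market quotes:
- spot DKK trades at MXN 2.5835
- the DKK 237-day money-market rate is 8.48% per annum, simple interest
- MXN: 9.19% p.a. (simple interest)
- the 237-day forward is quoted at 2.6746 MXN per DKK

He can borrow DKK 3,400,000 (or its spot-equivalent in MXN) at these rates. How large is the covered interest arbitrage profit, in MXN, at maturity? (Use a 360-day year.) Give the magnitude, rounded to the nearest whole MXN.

MXN 285,974

T = 237/360 years.
Route A — deposit DKK, sell forward: 3,400,000 × 1.055826667 × 2.6746 = MXN 9,601,307.61.
Route B — convert at spot, deposit MXN: 3,400,000 × 2.5835 × 1.060500833 = MXN 9,315,333.27.
The quoted forward overvalues DKK, so borrow MXN, buy DKK at spot, deposit the DKK at 8.48%, and sell the proceeds forward at 2.6746.
Arbitrage profit = |9,601,307.61 − 9,315,333.27| = MXN 285,974.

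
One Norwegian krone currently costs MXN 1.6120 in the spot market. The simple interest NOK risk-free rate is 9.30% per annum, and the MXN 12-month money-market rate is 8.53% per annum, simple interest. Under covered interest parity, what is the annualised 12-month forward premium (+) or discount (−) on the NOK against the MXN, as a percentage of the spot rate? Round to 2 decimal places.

-0.70%

T = 1 year.
CIP forward (MXN per NOK) = 1.612 × 1.085300/1.093000 = 1.6006437.
(F − S)/S ÷ T = (1.6006437 − 1.612)/1.612/1 = -0.007045 → -0.70%.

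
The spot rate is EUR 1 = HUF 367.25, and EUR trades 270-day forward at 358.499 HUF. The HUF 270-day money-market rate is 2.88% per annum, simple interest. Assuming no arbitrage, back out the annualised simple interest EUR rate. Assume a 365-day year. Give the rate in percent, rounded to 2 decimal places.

T = 270/365 years.
F/S = 358.499/367.25 = 0.9761715 = (growth of HUF) / (growth of EUR).
HUF growth factor: 1 + 0.0288×270/365 = 1.0213041.
Hence g_EUR = 1.0462343.
(1.0462343 − 1)/T = 0.062502, i.e. 6.25%.

6.25%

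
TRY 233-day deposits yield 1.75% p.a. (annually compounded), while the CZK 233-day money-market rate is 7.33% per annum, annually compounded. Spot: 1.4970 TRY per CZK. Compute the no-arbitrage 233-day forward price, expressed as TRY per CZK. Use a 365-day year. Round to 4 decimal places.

T = 233/365 years.
TRY accumulates by (1 + 0.0175)^(233/365) = 1.0111362.
CZK accumulates by (1 + 0.0733)^(233/365) = 1.0461911.
So F = 1.497 × 1.0111362 / 1.0461911 = 1.446840 (TRY/CZK).

1.4468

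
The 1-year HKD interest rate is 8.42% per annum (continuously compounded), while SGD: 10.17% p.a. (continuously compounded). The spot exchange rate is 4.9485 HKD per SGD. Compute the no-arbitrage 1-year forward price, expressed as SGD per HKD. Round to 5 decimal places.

0.20565

T = 1 year.
Growth of 1 HKD over T: e^(0.0842×1) = 1.0878464.
Growth of 1 SGD over T: e^(0.1017×1) = 1.1070513.
Forward (HKD per SGD) = 4.9485 × 1.0878464 / 1.1070513 = 4.862654.
Invert for SGD per HKD: 1 / 4.862654 = 0.20565.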